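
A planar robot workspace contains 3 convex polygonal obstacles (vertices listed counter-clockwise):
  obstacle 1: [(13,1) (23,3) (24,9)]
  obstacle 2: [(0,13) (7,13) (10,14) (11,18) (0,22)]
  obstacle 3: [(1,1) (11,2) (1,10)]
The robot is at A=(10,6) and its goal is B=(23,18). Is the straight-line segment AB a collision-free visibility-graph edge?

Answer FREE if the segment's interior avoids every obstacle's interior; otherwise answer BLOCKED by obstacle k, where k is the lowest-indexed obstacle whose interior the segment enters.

Obstacle 1 [(13,1) (23,3) (24,9)]:
  edge (13,1)–(23,3): clear
  edge (23,3)–(24,9): clear
  edge (24,9)–(13,1): clear
  midpoint (33/2,12) outside
  → clear
Obstacle 2 [(0,13) (7,13) (10,14) (11,18) (0,22)]:
  edge (0,13)–(7,13): clear
  edge (7,13)–(10,14): clear
  edge (10,14)–(11,18): clear
  edge (11,18)–(0,22): clear
  edge (0,22)–(0,13): clear
  midpoint (33/2,12) outside
  → clear
Obstacle 3 [(1,1) (11,2) (1,10)]:
  edge (1,1)–(11,2): clear
  edge (11,2)–(1,10): clear
  edge (1,10)–(1,1): clear
  midpoint (33/2,12) outside
  → clear

FREE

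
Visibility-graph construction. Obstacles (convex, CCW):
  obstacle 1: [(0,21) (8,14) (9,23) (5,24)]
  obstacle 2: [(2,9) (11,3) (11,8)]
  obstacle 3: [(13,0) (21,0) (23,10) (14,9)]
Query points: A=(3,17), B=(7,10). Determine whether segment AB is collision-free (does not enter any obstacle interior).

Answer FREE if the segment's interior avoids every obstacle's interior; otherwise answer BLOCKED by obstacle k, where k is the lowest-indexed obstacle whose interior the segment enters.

FREE

Obstacle 1 [(0,21) (8,14) (9,23) (5,24)]:
  edge (0,21)–(8,14): clear
  edge (8,14)–(9,23): clear
  edge (9,23)–(5,24): clear
  edge (5,24)–(0,21): clear
  midpoint (5,27/2) outside
  → clear
Obstacle 2 [(2,9) (11,3) (11,8)]:
  edge (2,9)–(11,3): clear
  edge (11,3)–(11,8): clear
  edge (11,8)–(2,9): clear
  midpoint (5,27/2) outside
  → clear
Obstacle 3 [(13,0) (21,0) (23,10) (14,9)]:
  edge (13,0)–(21,0): clear
  edge (21,0)–(23,10): clear
  edge (23,10)–(14,9): clear
  edge (14,9)–(13,0): clear
  midpoint (5,27/2) outside
  → clear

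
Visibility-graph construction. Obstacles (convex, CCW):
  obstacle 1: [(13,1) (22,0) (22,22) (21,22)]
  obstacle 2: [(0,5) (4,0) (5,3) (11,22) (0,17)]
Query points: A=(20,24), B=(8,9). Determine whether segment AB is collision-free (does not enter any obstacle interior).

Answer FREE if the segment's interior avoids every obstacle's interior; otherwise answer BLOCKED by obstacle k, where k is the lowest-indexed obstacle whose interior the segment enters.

Obstacle 1 [(13,1) (22,0) (22,22) (21,22)]:
  edge (13,1)–(22,0): clear
  edge (22,0)–(22,22): clear
  edge (22,22)–(21,22): clear
  edge (21,22)–(13,1): clear
  midpoint (14,33/2) outside
  → clear
Obstacle 2 [(0,5) (4,0) (5,3) (11,22) (0,17)]:
  edge (0,5)–(4,0): clear
  edge (4,0)–(5,3): clear
  edge (5,3)–(11,22): clear
  edge (11,22)–(0,17): clear
  edge (0,17)–(0,5): clear
  midpoint (14,33/2) outside
  → clear

FREE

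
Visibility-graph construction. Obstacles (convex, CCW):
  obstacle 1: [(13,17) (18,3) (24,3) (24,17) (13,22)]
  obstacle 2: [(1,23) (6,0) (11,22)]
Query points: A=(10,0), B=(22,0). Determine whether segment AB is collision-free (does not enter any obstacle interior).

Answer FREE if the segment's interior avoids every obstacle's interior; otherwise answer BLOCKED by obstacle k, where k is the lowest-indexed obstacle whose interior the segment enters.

Obstacle 1 [(13,17) (18,3) (24,3) (24,17) (13,22)]:
  edge (13,17)–(18,3): clear
  edge (18,3)–(24,3): clear
  edge (24,3)–(24,17): clear
  edge (24,17)–(13,22): clear
  edge (13,22)–(13,17): clear
  midpoint (16,0) outside
  → clear
Obstacle 2 [(1,23) (6,0) (11,22)]:
  edge (1,23)–(6,0): clear
  edge (6,0)–(11,22): clear
  edge (11,22)–(1,23): clear
  midpoint (16,0) outside
  → clear

FREE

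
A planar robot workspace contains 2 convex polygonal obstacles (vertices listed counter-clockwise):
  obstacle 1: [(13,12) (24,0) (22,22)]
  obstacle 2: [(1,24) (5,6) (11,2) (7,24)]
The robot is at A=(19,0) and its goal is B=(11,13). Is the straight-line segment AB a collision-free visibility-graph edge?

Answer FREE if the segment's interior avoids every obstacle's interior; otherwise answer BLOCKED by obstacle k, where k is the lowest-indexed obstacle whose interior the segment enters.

FREE

Obstacle 1 [(13,12) (24,0) (22,22)]:
  edge (13,12)–(24,0): clear
  edge (24,0)–(22,22): clear
  edge (22,22)–(13,12): clear
  midpoint (15,13/2) outside
  → clear
Obstacle 2 [(1,24) (5,6) (11,2) (7,24)]:
  edge (1,24)–(5,6): clear
  edge (5,6)–(11,2): clear
  edge (11,2)–(7,24): clear
  edge (7,24)–(1,24): clear
  midpoint (15,13/2) outside
  → clear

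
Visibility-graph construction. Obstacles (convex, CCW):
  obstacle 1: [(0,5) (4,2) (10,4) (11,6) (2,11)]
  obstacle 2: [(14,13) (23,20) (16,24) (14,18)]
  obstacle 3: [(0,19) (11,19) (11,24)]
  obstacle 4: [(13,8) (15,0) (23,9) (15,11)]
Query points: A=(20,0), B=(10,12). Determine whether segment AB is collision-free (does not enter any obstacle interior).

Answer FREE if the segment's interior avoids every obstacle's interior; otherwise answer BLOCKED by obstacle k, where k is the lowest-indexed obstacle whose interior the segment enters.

BLOCKED by obstacle 4

Obstacle 1 [(0,5) (4,2) (10,4) (11,6) (2,11)]:
  edge (0,5)–(4,2): clear
  edge (4,2)–(10,4): clear
  edge (10,4)–(11,6): clear
  edge (11,6)–(2,11): clear
  edge (2,11)–(0,5): clear
  midpoint (15,6) outside
  → clear
Obstacle 2 [(14,13) (23,20) (16,24) (14,18)]:
  edge (14,13)–(23,20): clear
  edge (23,20)–(16,24): clear
  edge (16,24)–(14,18): clear
  edge (14,18)–(14,13): clear
  midpoint (15,6) outside
  → clear
Obstacle 3 [(0,19) (11,19) (11,24)]:
  edge (0,19)–(11,19): clear
  edge (11,19)–(11,24): clear
  edge (11,24)–(0,19): clear
  midpoint (15,6) outside
  → clear
Obstacle 4 [(13,8) (15,0) (23,9) (15,11)]:
  edge (13,8)–(15,0): clear
  edge (15,0)–(23,9): crosses AB
  edge (23,9)–(15,11): clear
  edge (15,11)–(13,8): crosses AB
  → BLOCKED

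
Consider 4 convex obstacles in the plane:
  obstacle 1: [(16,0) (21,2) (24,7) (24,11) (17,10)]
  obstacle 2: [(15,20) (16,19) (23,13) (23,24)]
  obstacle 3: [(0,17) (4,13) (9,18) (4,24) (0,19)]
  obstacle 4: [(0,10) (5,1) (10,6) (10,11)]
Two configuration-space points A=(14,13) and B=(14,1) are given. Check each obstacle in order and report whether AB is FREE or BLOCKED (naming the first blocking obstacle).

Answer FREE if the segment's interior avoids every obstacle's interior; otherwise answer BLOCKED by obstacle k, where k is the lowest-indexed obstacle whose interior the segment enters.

Obstacle 1 [(16,0) (21,2) (24,7) (24,11) (17,10)]:
  edge (16,0)–(21,2): clear
  edge (21,2)–(24,7): clear
  edge (24,7)–(24,11): clear
  edge (24,11)–(17,10): clear
  edge (17,10)–(16,0): clear
  midpoint (14,7) outside
  → clear
Obstacle 2 [(15,20) (16,19) (23,13) (23,24)]:
  edge (15,20)–(16,19): clear
  edge (16,19)–(23,13): clear
  edge (23,13)–(23,24): clear
  edge (23,24)–(15,20): clear
  midpoint (14,7) outside
  → clear
Obstacle 3 [(0,17) (4,13) (9,18) (4,24) (0,19)]:
  edge (0,17)–(4,13): clear
  edge (4,13)–(9,18): clear
  edge (9,18)–(4,24): clear
  edge (4,24)–(0,19): clear
  edge (0,19)–(0,17): clear
  midpoint (14,7) outside
  → clear
Obstacle 4 [(0,10) (5,1) (10,6) (10,11)]:
  edge (0,10)–(5,1): clear
  edge (5,1)–(10,6): clear
  edge (10,6)–(10,11): clear
  edge (10,11)–(0,10): clear
  midpoint (14,7) outside
  → clear

FREE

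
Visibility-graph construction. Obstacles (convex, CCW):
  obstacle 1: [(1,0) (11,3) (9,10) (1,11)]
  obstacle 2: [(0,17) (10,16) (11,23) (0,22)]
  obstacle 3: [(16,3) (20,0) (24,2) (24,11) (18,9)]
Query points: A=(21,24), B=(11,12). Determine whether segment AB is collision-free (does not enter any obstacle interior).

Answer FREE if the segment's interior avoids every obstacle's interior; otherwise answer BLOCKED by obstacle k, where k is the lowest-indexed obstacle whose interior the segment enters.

Obstacle 1 [(1,0) (11,3) (9,10) (1,11)]:
  edge (1,0)–(11,3): clear
  edge (11,3)–(9,10): clear
  edge (9,10)–(1,11): clear
  edge (1,11)–(1,0): clear
  midpoint (16,18) outside
  → clear
Obstacle 2 [(0,17) (10,16) (11,23) (0,22)]:
  edge (0,17)–(10,16): clear
  edge (10,16)–(11,23): clear
  edge (11,23)–(0,22): clear
  edge (0,22)–(0,17): clear
  midpoint (16,18) outside
  → clear
Obstacle 3 [(16,3) (20,0) (24,2) (24,11) (18,9)]:
  edge (16,3)–(20,0): clear
  edge (20,0)–(24,2): clear
  edge (24,2)–(24,11): clear
  edge (24,11)–(18,9): clear
  edge (18,9)–(16,3): clear
  midpoint (16,18) outside
  → clear

FREE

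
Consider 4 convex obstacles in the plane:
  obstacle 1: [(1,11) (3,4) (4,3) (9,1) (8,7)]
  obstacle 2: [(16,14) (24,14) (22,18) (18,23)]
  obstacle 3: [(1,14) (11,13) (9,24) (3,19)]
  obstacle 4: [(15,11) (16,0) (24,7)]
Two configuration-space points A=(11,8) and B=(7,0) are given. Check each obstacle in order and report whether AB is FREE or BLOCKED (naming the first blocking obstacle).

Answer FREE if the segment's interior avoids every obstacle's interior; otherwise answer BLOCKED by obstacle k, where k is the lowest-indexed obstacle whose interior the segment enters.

BLOCKED by obstacle 1

Obstacle 1 [(1,11) (3,4) (4,3) (9,1) (8,7)]:
  edge (1,11)–(3,4): clear
  edge (3,4)–(4,3): clear
  edge (4,3)–(9,1): crosses AB
  edge (9,1)–(8,7): crosses AB
  edge (8,7)–(1,11): clear
  → BLOCKED
Obstacle 2 [(16,14) (24,14) (22,18) (18,23)]:
  edge (16,14)–(24,14): clear
  edge (24,14)–(22,18): clear
  edge (22,18)–(18,23): clear
  edge (18,23)–(16,14): clear
  midpoint (9,4) outside
  → clear
Obstacle 3 [(1,14) (11,13) (9,24) (3,19)]:
  edge (1,14)–(11,13): clear
  edge (11,13)–(9,24): clear
  edge (9,24)–(3,19): clear
  edge (3,19)–(1,14): clear
  midpoint (9,4) outside
  → clear
Obstacle 4 [(15,11) (16,0) (24,7)]:
  edge (15,11)–(16,0): clear
  edge (16,0)–(24,7): clear
  edge (24,7)–(15,11): clear
  midpoint (9,4) outside
  → clear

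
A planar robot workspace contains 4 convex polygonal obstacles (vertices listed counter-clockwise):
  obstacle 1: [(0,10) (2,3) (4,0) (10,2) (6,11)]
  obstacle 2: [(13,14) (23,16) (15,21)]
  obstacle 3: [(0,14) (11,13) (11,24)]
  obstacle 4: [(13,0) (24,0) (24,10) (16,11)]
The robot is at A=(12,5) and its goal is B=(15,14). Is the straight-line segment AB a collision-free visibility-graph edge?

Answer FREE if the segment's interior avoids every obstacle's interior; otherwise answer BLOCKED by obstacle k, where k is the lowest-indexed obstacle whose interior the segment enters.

Obstacle 1 [(0,10) (2,3) (4,0) (10,2) (6,11)]:
  edge (0,10)–(2,3): clear
  edge (2,3)–(4,0): clear
  edge (4,0)–(10,2): clear
  edge (10,2)–(6,11): clear
  edge (6,11)–(0,10): clear
  midpoint (27/2,19/2) outside
  → clear
Obstacle 2 [(13,14) (23,16) (15,21)]:
  edge (13,14)–(23,16): clear
  edge (23,16)–(15,21): clear
  edge (15,21)–(13,14): clear
  midpoint (27/2,19/2) outside
  → clear
Obstacle 3 [(0,14) (11,13) (11,24)]:
  edge (0,14)–(11,13): clear
  edge (11,13)–(11,24): clear
  edge (11,24)–(0,14): clear
  midpoint (27/2,19/2) outside
  → clear
Obstacle 4 [(13,0) (24,0) (24,10) (16,11)]:
  edge (13,0)–(24,0): clear
  edge (24,0)–(24,10): clear
  edge (24,10)–(16,11): clear
  edge (16,11)–(13,0): clear
  midpoint (27/2,19/2) outside
  → clear

FREE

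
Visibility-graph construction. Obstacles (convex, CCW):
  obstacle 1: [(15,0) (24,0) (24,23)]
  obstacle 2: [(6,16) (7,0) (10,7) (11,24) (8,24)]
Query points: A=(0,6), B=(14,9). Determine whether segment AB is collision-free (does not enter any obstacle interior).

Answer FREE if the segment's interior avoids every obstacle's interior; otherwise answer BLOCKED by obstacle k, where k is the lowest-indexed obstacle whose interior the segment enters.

Obstacle 1 [(15,0) (24,0) (24,23)]:
  edge (15,0)–(24,0): clear
  edge (24,0)–(24,23): clear
  edge (24,23)–(15,0): clear
  midpoint (7,15/2) outside
  → clear
Obstacle 2 [(6,16) (7,0) (10,7) (11,24) (8,24)]:
  edge (6,16)–(7,0): crosses AB
  edge (7,0)–(10,7): clear
  edge (10,7)–(11,24): crosses AB
  edge (11,24)–(8,24): clear
  edge (8,24)–(6,16): clear
  → BLOCKED

BLOCKED by obstacle 2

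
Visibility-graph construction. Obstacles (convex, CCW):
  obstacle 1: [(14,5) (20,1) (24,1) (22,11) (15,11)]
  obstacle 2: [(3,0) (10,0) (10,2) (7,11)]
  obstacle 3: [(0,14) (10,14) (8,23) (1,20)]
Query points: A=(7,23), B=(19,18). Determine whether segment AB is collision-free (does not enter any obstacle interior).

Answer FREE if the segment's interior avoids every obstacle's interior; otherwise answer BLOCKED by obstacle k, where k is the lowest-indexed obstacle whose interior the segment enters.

BLOCKED by obstacle 3

Obstacle 1 [(14,5) (20,1) (24,1) (22,11) (15,11)]:
  edge (14,5)–(20,1): clear
  edge (20,1)–(24,1): clear
  edge (24,1)–(22,11): clear
  edge (22,11)–(15,11): clear
  edge (15,11)–(14,5): clear
  midpoint (13,41/2) outside
  → clear
Obstacle 2 [(3,0) (10,0) (10,2) (7,11)]:
  edge (3,0)–(10,0): clear
  edge (10,0)–(10,2): clear
  edge (10,2)–(7,11): clear
  edge (7,11)–(3,0): clear
  midpoint (13,41/2) outside
  → clear
Obstacle 3 [(0,14) (10,14) (8,23) (1,20)]:
  edge (0,14)–(10,14): clear
  edge (10,14)–(8,23): crosses AB
  edge (8,23)–(1,20): crosses AB
  edge (1,20)–(0,14): clear
  → BLOCKED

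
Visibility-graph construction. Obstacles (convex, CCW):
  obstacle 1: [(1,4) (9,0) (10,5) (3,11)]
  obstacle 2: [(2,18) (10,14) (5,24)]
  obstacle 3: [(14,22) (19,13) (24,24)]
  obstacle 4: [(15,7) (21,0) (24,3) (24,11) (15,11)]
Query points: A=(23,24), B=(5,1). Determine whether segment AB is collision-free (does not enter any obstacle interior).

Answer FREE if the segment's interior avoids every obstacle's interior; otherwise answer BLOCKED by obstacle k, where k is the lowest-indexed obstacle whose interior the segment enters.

BLOCKED by obstacle 1

Obstacle 1 [(1,4) (9,0) (10,5) (3,11)]:
  edge (1,4)–(9,0): crosses AB
  edge (9,0)–(10,5): clear
  edge (10,5)–(3,11): crosses AB
  edge (3,11)–(1,4): clear
  → BLOCKED
Obstacle 2 [(2,18) (10,14) (5,24)]:
  edge (2,18)–(10,14): clear
  edge (10,14)–(5,24): clear
  edge (5,24)–(2,18): clear
  midpoint (14,25/2) outside
  → clear
Obstacle 3 [(14,22) (19,13) (24,24)]:
  edge (14,22)–(19,13): crosses AB
  edge (19,13)–(24,24): clear
  edge (24,24)–(14,22): crosses AB
  → BLOCKED
Obstacle 4 [(15,7) (21,0) (24,3) (24,11) (15,11)]:
  edge (15,7)–(21,0): clear
  edge (21,0)–(24,3): clear
  edge (24,3)–(24,11): clear
  edge (24,11)–(15,11): clear
  edge (15,11)–(15,7): clear
  midpoint (14,25/2) outside
  → clear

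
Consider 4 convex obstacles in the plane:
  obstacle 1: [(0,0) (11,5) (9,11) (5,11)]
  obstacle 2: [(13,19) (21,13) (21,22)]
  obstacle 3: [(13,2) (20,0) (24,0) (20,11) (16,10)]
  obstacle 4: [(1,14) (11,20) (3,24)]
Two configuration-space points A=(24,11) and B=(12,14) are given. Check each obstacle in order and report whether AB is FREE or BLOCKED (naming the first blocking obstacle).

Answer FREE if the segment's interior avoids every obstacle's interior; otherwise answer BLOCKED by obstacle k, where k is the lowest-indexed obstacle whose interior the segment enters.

FREE

Obstacle 1 [(0,0) (11,5) (9,11) (5,11)]:
  edge (0,0)–(11,5): clear
  edge (11,5)–(9,11): clear
  edge (9,11)–(5,11): clear
  edge (5,11)–(0,0): clear
  midpoint (18,25/2) outside
  → clear
Obstacle 2 [(13,19) (21,13) (21,22)]:
  edge (13,19)–(21,13): clear
  edge (21,13)–(21,22): clear
  edge (21,22)–(13,19): clear
  midpoint (18,25/2) outside
  → clear
Obstacle 3 [(13,2) (20,0) (24,0) (20,11) (16,10)]:
  edge (13,2)–(20,0): clear
  edge (20,0)–(24,0): clear
  edge (24,0)–(20,11): clear
  edge (20,11)–(16,10): clear
  edge (16,10)–(13,2): clear
  midpoint (18,25/2) outside
  → clear
Obstacle 4 [(1,14) (11,20) (3,24)]:
  edge (1,14)–(11,20): clear
  edge (11,20)–(3,24): clear
  edge (3,24)–(1,14): clear
  midpoint (18,25/2) outside
  → clear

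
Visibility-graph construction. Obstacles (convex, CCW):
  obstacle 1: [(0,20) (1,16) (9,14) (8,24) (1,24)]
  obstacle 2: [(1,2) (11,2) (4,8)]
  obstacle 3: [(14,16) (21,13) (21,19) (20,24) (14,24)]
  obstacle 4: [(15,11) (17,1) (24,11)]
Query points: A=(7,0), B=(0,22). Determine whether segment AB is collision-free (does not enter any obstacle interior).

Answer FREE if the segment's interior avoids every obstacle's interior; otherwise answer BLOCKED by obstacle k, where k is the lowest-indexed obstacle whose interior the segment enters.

BLOCKED by obstacle 1

Obstacle 1 [(0,20) (1,16) (9,14) (8,24) (1,24)]:
  edge (0,20)–(1,16): clear
  edge (1,16)–(9,14): crosses AB
  edge (9,14)–(8,24): clear
  edge (8,24)–(1,24): clear
  edge (1,24)–(0,20): crosses AB
  → BLOCKED
Obstacle 2 [(1,2) (11,2) (4,8)]:
  edge (1,2)–(11,2): crosses AB
  edge (11,2)–(4,8): crosses AB
  edge (4,8)–(1,2): clear
  → BLOCKED
Obstacle 3 [(14,16) (21,13) (21,19) (20,24) (14,24)]:
  edge (14,16)–(21,13): clear
  edge (21,13)–(21,19): clear
  edge (21,19)–(20,24): clear
  edge (20,24)–(14,24): clear
  edge (14,24)–(14,16): clear
  midpoint (7/2,11) outside
  → clear
Obstacle 4 [(15,11) (17,1) (24,11)]:
  edge (15,11)–(17,1): clear
  edge (17,1)–(24,11): clear
  edge (24,11)–(15,11): clear
  midpoint (7/2,11) outside
  → clear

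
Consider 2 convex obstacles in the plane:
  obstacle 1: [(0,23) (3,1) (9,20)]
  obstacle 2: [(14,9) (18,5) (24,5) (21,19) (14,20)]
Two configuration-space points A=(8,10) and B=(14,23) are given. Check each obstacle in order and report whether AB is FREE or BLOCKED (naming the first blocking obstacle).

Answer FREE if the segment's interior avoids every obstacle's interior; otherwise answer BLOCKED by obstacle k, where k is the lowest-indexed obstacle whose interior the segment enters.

FREE

Obstacle 1 [(0,23) (3,1) (9,20)]:
  edge (0,23)–(3,1): clear
  edge (3,1)–(9,20): clear
  edge (9,20)–(0,23): clear
  midpoint (11,33/2) outside
  → clear
Obstacle 2 [(14,9) (18,5) (24,5) (21,19) (14,20)]:
  edge (14,9)–(18,5): clear
  edge (18,5)–(24,5): clear
  edge (24,5)–(21,19): clear
  edge (21,19)–(14,20): clear
  edge (14,20)–(14,9): clear
  midpoint (11,33/2) outside
  → clear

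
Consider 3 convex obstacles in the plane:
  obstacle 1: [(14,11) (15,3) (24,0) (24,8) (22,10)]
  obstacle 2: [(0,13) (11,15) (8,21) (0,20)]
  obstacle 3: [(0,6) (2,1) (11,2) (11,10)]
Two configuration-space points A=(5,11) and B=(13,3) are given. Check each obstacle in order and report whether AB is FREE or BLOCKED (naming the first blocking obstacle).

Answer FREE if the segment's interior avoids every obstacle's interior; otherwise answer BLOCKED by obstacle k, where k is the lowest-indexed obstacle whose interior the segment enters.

BLOCKED by obstacle 3

Obstacle 1 [(14,11) (15,3) (24,0) (24,8) (22,10)]:
  edge (14,11)–(15,3): clear
  edge (15,3)–(24,0): clear
  edge (24,0)–(24,8): clear
  edge (24,8)–(22,10): clear
  edge (22,10)–(14,11): clear
  midpoint (9,7) outside
  → clear
Obstacle 2 [(0,13) (11,15) (8,21) (0,20)]:
  edge (0,13)–(11,15): clear
  edge (11,15)–(8,21): clear
  edge (8,21)–(0,20): clear
  edge (0,20)–(0,13): clear
  midpoint (9,7) outside
  → clear
Obstacle 3 [(0,6) (2,1) (11,2) (11,10)]:
  edge (0,6)–(2,1): clear
  edge (2,1)–(11,2): clear
  edge (11,2)–(11,10): crosses AB
  edge (11,10)–(0,6): crosses AB
  → BLOCKED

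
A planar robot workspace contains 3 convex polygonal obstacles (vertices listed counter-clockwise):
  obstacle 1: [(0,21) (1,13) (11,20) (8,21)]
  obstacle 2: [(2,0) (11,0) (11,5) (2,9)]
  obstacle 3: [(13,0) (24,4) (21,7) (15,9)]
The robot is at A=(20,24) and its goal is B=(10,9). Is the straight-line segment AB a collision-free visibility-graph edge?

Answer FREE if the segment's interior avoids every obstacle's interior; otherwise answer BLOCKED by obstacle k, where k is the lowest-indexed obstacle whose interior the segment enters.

FREE

Obstacle 1 [(0,21) (1,13) (11,20) (8,21)]:
  edge (0,21)–(1,13): clear
  edge (1,13)–(11,20): clear
  edge (11,20)–(8,21): clear
  edge (8,21)–(0,21): clear
  midpoint (15,33/2) outside
  → clear
Obstacle 2 [(2,0) (11,0) (11,5) (2,9)]:
  edge (2,0)–(11,0): clear
  edge (11,0)–(11,5): clear
  edge (11,5)–(2,9): clear
  edge (2,9)–(2,0): clear
  midpoint (15,33/2) outside
  → clear
Obstacle 3 [(13,0) (24,4) (21,7) (15,9)]:
  edge (13,0)–(24,4): clear
  edge (24,4)–(21,7): clear
  edge (21,7)–(15,9): clear
  edge (15,9)–(13,0): clear
  midpoint (15,33/2) outside
  → clear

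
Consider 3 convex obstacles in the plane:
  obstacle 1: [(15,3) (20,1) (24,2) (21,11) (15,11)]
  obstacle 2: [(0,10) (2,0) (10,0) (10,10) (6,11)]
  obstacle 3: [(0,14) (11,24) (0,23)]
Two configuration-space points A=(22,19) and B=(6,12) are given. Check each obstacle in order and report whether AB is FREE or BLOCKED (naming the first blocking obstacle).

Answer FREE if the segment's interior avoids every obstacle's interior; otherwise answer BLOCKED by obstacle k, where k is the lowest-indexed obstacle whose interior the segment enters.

Obstacle 1 [(15,3) (20,1) (24,2) (21,11) (15,11)]:
  edge (15,3)–(20,1): clear
  edge (20,1)–(24,2): clear
  edge (24,2)–(21,11): clear
  edge (21,11)–(15,11): clear
  edge (15,11)–(15,3): clear
  midpoint (14,31/2) outside
  → clear
Obstacle 2 [(0,10) (2,0) (10,0) (10,10) (6,11)]:
  edge (0,10)–(2,0): clear
  edge (2,0)–(10,0): clear
  edge (10,0)–(10,10): clear
  edge (10,10)–(6,11): clear
  edge (6,11)–(0,10): clear
  midpoint (14,31/2) outside
  → clear
Obstacle 3 [(0,14) (11,24) (0,23)]:
  edge (0,14)–(11,24): clear
  edge (11,24)–(0,23): clear
  edge (0,23)–(0,14): clear
  midpoint (14,31/2) outside
  → clear

FREE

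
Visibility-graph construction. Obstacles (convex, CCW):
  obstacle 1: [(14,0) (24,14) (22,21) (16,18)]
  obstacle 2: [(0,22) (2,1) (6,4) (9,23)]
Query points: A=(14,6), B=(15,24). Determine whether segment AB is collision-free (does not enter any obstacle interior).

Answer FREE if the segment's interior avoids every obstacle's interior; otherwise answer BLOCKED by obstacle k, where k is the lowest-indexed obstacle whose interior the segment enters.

FREE

Obstacle 1 [(14,0) (24,14) (22,21) (16,18)]:
  edge (14,0)–(24,14): clear
  edge (24,14)–(22,21): clear
  edge (22,21)–(16,18): clear
  edge (16,18)–(14,0): clear
  midpoint (29/2,15) outside
  → clear
Obstacle 2 [(0,22) (2,1) (6,4) (9,23)]:
  edge (0,22)–(2,1): clear
  edge (2,1)–(6,4): clear
  edge (6,4)–(9,23): clear
  edge (9,23)–(0,22): clear
  midpoint (29/2,15) outside
  → clear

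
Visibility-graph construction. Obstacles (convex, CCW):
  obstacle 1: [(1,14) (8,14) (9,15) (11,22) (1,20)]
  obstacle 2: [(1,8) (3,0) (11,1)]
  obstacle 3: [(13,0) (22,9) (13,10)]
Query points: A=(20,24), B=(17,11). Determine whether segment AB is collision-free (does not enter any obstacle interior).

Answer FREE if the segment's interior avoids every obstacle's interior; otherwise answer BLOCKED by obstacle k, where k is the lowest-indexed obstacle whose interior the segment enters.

Obstacle 1 [(1,14) (8,14) (9,15) (11,22) (1,20)]:
  edge (1,14)–(8,14): clear
  edge (8,14)–(9,15): clear
  edge (9,15)–(11,22): clear
  edge (11,22)–(1,20): clear
  edge (1,20)–(1,14): clear
  midpoint (37/2,35/2) outside
  → clear
Obstacle 2 [(1,8) (3,0) (11,1)]:
  edge (1,8)–(3,0): clear
  edge (3,0)–(11,1): clear
  edge (11,1)–(1,8): clear
  midpoint (37/2,35/2) outside
  → clear
Obstacle 3 [(13,0) (22,9) (13,10)]:
  edge (13,0)–(22,9): clear
  edge (22,9)–(13,10): clear
  edge (13,10)–(13,0): clear
  midpoint (37/2,35/2) outside
  → clear

FREE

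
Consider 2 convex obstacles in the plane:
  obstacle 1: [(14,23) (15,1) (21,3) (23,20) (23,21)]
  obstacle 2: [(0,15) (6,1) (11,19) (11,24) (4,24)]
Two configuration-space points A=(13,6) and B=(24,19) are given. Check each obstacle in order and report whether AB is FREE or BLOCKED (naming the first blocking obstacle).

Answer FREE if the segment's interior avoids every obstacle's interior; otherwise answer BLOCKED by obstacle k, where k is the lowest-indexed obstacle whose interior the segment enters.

BLOCKED by obstacle 1

Obstacle 1 [(14,23) (15,1) (21,3) (23,20) (23,21)]:
  edge (14,23)–(15,1): crosses AB
  edge (15,1)–(21,3): clear
  edge (21,3)–(23,20): crosses AB
  edge (23,20)–(23,21): clear
  edge (23,21)–(14,23): clear
  → BLOCKED
Obstacle 2 [(0,15) (6,1) (11,19) (11,24) (4,24)]:
  edge (0,15)–(6,1): clear
  edge (6,1)–(11,19): clear
  edge (11,19)–(11,24): clear
  edge (11,24)–(4,24): clear
  edge (4,24)–(0,15): clear
  midpoint (37/2,25/2) outside
  → clear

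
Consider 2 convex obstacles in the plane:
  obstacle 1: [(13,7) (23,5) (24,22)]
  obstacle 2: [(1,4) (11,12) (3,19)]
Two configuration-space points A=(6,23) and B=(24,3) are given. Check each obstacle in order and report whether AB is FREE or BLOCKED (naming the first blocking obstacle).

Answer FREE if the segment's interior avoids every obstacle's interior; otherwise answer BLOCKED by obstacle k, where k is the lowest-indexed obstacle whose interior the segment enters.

BLOCKED by obstacle 1

Obstacle 1 [(13,7) (23,5) (24,22)]:
  edge (13,7)–(23,5): crosses AB
  edge (23,5)–(24,22): clear
  edge (24,22)–(13,7): crosses AB
  → BLOCKED
Obstacle 2 [(1,4) (11,12) (3,19)]:
  edge (1,4)–(11,12): clear
  edge (11,12)–(3,19): clear
  edge (3,19)–(1,4): clear
  midpoint (15,13) outside
  → clear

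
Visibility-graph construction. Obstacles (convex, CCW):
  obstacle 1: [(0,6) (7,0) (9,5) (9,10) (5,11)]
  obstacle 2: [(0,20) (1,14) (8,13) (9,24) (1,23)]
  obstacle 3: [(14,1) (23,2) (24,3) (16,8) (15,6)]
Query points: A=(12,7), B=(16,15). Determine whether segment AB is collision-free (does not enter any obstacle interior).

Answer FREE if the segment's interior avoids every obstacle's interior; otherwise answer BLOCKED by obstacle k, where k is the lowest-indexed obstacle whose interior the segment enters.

FREE

Obstacle 1 [(0,6) (7,0) (9,5) (9,10) (5,11)]:
  edge (0,6)–(7,0): clear
  edge (7,0)–(9,5): clear
  edge (9,5)–(9,10): clear
  edge (9,10)–(5,11): clear
  edge (5,11)–(0,6): clear
  midpoint (14,11) outside
  → clear
Obstacle 2 [(0,20) (1,14) (8,13) (9,24) (1,23)]:
  edge (0,20)–(1,14): clear
  edge (1,14)–(8,13): clear
  edge (8,13)–(9,24): clear
  edge (9,24)–(1,23): clear
  edge (1,23)–(0,20): clear
  midpoint (14,11) outside
  → clear
Obstacle 3 [(14,1) (23,2) (24,3) (16,8) (15,6)]:
  edge (14,1)–(23,2): clear
  edge (23,2)–(24,3): clear
  edge (24,3)–(16,8): clear
  edge (16,8)–(15,6): clear
  edge (15,6)–(14,1): clear
  midpoint (14,11) outside
  → clear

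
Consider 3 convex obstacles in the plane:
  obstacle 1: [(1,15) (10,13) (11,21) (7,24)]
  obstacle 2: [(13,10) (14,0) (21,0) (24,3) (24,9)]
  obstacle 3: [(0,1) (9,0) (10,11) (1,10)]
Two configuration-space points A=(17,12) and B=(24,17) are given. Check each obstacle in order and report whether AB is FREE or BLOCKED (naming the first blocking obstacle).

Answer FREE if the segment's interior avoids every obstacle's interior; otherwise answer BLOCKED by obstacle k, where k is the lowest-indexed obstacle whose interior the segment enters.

Obstacle 1 [(1,15) (10,13) (11,21) (7,24)]:
  edge (1,15)–(10,13): clear
  edge (10,13)–(11,21): clear
  edge (11,21)–(7,24): clear
  edge (7,24)–(1,15): clear
  midpoint (41/2,29/2) outside
  → clear
Obstacle 2 [(13,10) (14,0) (21,0) (24,3) (24,9)]:
  edge (13,10)–(14,0): clear
  edge (14,0)–(21,0): clear
  edge (21,0)–(24,3): clear
  edge (24,3)–(24,9): clear
  edge (24,9)–(13,10): clear
  midpoint (41/2,29/2) outside
  → clear
Obstacle 3 [(0,1) (9,0) (10,11) (1,10)]:
  edge (0,1)–(9,0): clear
  edge (9,0)–(10,11): clear
  edge (10,11)–(1,10): clear
  edge (1,10)–(0,1): clear
  midpoint (41/2,29/2) outside
  → clear

FREE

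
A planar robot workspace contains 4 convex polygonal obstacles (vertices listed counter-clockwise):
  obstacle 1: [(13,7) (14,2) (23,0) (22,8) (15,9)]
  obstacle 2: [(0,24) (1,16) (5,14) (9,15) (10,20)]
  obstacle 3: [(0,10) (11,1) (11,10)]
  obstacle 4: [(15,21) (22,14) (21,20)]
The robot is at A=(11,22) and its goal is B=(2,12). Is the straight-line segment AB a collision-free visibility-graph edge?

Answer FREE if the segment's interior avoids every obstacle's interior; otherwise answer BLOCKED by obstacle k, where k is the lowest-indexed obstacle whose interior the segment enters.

Obstacle 1 [(13,7) (14,2) (23,0) (22,8) (15,9)]:
  edge (13,7)–(14,2): clear
  edge (14,2)–(23,0): clear
  edge (23,0)–(22,8): clear
  edge (22,8)–(15,9): clear
  edge (15,9)–(13,7): clear
  midpoint (13/2,17) outside
  → clear
Obstacle 2 [(0,24) (1,16) (5,14) (9,15) (10,20)]:
  edge (0,24)–(1,16): clear
  edge (1,16)–(5,14): crosses AB
  edge (5,14)–(9,15): clear
  edge (9,15)–(10,20): clear
  edge (10,20)–(0,24): crosses AB
  → BLOCKED
Obstacle 3 [(0,10) (11,1) (11,10)]:
  edge (0,10)–(11,1): clear
  edge (11,1)–(11,10): clear
  edge (11,10)–(0,10): clear
  midpoint (13/2,17) outside
  → clear
Obstacle 4 [(15,21) (22,14) (21,20)]:
  edge (15,21)–(22,14): clear
  edge (22,14)–(21,20): clear
  edge (21,20)–(15,21): clear
  midpoint (13/2,17) outside
  → clear

BLOCKED by obstacle 2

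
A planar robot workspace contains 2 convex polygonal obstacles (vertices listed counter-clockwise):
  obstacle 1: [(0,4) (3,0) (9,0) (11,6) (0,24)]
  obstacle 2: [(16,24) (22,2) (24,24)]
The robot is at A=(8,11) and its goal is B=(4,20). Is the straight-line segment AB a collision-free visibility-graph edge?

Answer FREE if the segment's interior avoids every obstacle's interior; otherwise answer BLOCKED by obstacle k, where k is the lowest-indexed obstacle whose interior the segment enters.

FREE

Obstacle 1 [(0,4) (3,0) (9,0) (11,6) (0,24)]:
  edge (0,4)–(3,0): clear
  edge (3,0)–(9,0): clear
  edge (9,0)–(11,6): clear
  edge (11,6)–(0,24): clear
  edge (0,24)–(0,4): clear
  midpoint (6,31/2) outside
  → clear
Obstacle 2 [(16,24) (22,2) (24,24)]:
  edge (16,24)–(22,2): clear
  edge (22,2)–(24,24): clear
  edge (24,24)–(16,24): clear
  midpoint (6,31/2) outside
  → clear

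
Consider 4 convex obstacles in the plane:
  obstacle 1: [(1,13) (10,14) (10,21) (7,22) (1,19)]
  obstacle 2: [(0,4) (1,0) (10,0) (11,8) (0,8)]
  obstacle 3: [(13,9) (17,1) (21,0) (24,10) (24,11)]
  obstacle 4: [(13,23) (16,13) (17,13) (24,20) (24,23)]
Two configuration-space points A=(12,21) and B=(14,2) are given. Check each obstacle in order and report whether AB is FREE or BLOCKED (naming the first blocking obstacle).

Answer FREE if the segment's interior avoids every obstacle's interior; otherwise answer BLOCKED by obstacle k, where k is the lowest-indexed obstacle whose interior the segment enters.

Obstacle 1 [(1,13) (10,14) (10,21) (7,22) (1,19)]:
  edge (1,13)–(10,14): clear
  edge (10,14)–(10,21): clear
  edge (10,21)–(7,22): clear
  edge (7,22)–(1,19): clear
  edge (1,19)–(1,13): clear
  midpoint (13,23/2) outside
  → clear
Obstacle 2 [(0,4) (1,0) (10,0) (11,8) (0,8)]:
  edge (0,4)–(1,0): clear
  edge (1,0)–(10,0): clear
  edge (10,0)–(11,8): clear
  edge (11,8)–(0,8): clear
  edge (0,8)–(0,4): clear
  midpoint (13,23/2) outside
  → clear
Obstacle 3 [(13,9) (17,1) (21,0) (24,10) (24,11)]:
  edge (13,9)–(17,1): crosses AB
  edge (17,1)–(21,0): clear
  edge (21,0)–(24,10): clear
  edge (24,10)–(24,11): clear
  edge (24,11)–(13,9): crosses AB
  → BLOCKED
Obstacle 4 [(13,23) (16,13) (17,13) (24,20) (24,23)]:
  edge (13,23)–(16,13): clear
  edge (16,13)–(17,13): clear
  edge (17,13)–(24,20): clear
  edge (24,20)–(24,23): clear
  edge (24,23)–(13,23): clear
  midpoint (13,23/2) outside
  → clear

BLOCKED by obstacle 3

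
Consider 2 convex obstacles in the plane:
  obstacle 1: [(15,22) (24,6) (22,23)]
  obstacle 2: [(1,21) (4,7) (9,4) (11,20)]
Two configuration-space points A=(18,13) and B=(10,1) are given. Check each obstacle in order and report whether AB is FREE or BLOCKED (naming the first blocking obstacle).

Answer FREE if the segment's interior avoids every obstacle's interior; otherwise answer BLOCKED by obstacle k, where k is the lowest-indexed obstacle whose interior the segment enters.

FREE

Obstacle 1 [(15,22) (24,6) (22,23)]:
  edge (15,22)–(24,6): clear
  edge (24,6)–(22,23): clear
  edge (22,23)–(15,22): clear
  midpoint (14,7) outside
  → clear
Obstacle 2 [(1,21) (4,7) (9,4) (11,20)]:
  edge (1,21)–(4,7): clear
  edge (4,7)–(9,4): clear
  edge (9,4)–(11,20): clear
  edge (11,20)–(1,21): clear
  midpoint (14,7) outside
  → clear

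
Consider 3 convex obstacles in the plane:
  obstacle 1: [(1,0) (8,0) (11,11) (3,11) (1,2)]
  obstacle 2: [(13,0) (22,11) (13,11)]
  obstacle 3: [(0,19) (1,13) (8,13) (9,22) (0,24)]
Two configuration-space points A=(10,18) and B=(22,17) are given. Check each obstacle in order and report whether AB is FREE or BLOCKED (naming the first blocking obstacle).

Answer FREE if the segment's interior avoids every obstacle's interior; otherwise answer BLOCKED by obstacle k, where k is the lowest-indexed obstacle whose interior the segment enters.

FREE

Obstacle 1 [(1,0) (8,0) (11,11) (3,11) (1,2)]:
  edge (1,0)–(8,0): clear
  edge (8,0)–(11,11): clear
  edge (11,11)–(3,11): clear
  edge (3,11)–(1,2): clear
  edge (1,2)–(1,0): clear
  midpoint (16,35/2) outside
  → clear
Obstacle 2 [(13,0) (22,11) (13,11)]:
  edge (13,0)–(22,11): clear
  edge (22,11)–(13,11): clear
  edge (13,11)–(13,0): clear
  midpoint (16,35/2) outside
  → clear
Obstacle 3 [(0,19) (1,13) (8,13) (9,22) (0,24)]:
  edge (0,19)–(1,13): clear
  edge (1,13)–(8,13): clear
  edge (8,13)–(9,22): clear
  edge (9,22)–(0,24): clear
  edge (0,24)–(0,19): clear
  midpoint (16,35/2) outside
  → clear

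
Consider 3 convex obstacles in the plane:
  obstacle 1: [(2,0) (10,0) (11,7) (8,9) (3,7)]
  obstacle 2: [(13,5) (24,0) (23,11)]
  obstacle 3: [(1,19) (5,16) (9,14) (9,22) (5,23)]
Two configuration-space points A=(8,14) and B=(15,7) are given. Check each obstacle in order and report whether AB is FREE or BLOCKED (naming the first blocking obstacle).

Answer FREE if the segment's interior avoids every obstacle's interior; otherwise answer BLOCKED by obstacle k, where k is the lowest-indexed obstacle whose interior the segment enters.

Obstacle 1 [(2,0) (10,0) (11,7) (8,9) (3,7)]:
  edge (2,0)–(10,0): clear
  edge (10,0)–(11,7): clear
  edge (11,7)–(8,9): clear
  edge (8,9)–(3,7): clear
  edge (3,7)–(2,0): clear
  midpoint (23/2,21/2) outside
  → clear
Obstacle 2 [(13,5) (24,0) (23,11)]:
  edge (13,5)–(24,0): clear
  edge (24,0)–(23,11): clear
  edge (23,11)–(13,5): clear
  midpoint (23/2,21/2) outside
  → clear
Obstacle 3 [(1,19) (5,16) (9,14) (9,22) (5,23)]:
  edge (1,19)–(5,16): clear
  edge (5,16)–(9,14): clear
  edge (9,14)–(9,22): clear
  edge (9,22)–(5,23): clear
  edge (5,23)–(1,19): clear
  midpoint (23/2,21/2) outside
  → clear

FREE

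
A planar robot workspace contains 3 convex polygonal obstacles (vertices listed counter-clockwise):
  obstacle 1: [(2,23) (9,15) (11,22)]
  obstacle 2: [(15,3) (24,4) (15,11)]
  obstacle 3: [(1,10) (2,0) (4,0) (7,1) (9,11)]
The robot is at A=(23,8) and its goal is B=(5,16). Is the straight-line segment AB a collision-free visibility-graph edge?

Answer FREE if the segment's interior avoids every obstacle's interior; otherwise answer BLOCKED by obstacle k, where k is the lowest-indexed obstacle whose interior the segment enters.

Obstacle 1 [(2,23) (9,15) (11,22)]:
  edge (2,23)–(9,15): clear
  edge (9,15)–(11,22): clear
  edge (11,22)–(2,23): clear
  midpoint (14,12) outside
  → clear
Obstacle 2 [(15,3) (24,4) (15,11)]:
  edge (15,3)–(24,4): clear
  edge (24,4)–(15,11): clear
  edge (15,11)–(15,3): clear
  midpoint (14,12) outside
  → clear
Obstacle 3 [(1,10) (2,0) (4,0) (7,1) (9,11)]:
  edge (1,10)–(2,0): clear
  edge (2,0)–(4,0): clear
  edge (4,0)–(7,1): clear
  edge (7,1)–(9,11): clear
  edge (9,11)–(1,10): clear
  midpoint (14,12) outside
  → clear

FREE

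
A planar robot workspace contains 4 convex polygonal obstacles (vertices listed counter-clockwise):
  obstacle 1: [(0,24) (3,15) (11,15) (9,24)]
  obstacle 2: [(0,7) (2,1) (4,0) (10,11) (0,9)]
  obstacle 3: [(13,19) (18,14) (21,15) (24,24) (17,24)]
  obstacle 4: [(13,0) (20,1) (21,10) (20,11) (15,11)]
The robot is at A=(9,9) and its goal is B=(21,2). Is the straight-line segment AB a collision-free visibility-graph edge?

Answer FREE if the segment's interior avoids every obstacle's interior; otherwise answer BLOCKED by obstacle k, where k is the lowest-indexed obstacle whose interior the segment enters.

Obstacle 1 [(0,24) (3,15) (11,15) (9,24)]:
  edge (0,24)–(3,15): clear
  edge (3,15)–(11,15): clear
  edge (11,15)–(9,24): clear
  edge (9,24)–(0,24): clear
  midpoint (15,11/2) outside
  → clear
Obstacle 2 [(0,7) (2,1) (4,0) (10,11) (0,9)]:
  edge (0,7)–(2,1): clear
  edge (2,1)–(4,0): clear
  edge (4,0)–(10,11): clear
  edge (10,11)–(0,9): clear
  edge (0,9)–(0,7): clear
  midpoint (15,11/2) outside
  → clear
Obstacle 3 [(13,19) (18,14) (21,15) (24,24) (17,24)]:
  edge (13,19)–(18,14): clear
  edge (18,14)–(21,15): clear
  edge (21,15)–(24,24): clear
  edge (24,24)–(17,24): clear
  edge (17,24)–(13,19): clear
  midpoint (15,11/2) outside
  → clear
Obstacle 4 [(13,0) (20,1) (21,10) (20,11) (15,11)]:
  edge (13,0)–(20,1): clear
  edge (20,1)–(21,10): crosses AB
  edge (21,10)–(20,11): clear
  edge (20,11)–(15,11): clear
  edge (15,11)–(13,0): crosses AB
  → BLOCKED

BLOCKED by obstacle 4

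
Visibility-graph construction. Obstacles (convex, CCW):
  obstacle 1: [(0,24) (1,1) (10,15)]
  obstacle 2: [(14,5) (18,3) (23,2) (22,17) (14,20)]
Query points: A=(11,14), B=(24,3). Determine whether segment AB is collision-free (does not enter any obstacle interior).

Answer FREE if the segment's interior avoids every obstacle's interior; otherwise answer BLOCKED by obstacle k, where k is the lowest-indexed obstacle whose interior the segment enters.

Obstacle 1 [(0,24) (1,1) (10,15)]:
  edge (0,24)–(1,1): clear
  edge (1,1)–(10,15): clear
  edge (10,15)–(0,24): clear
  midpoint (35/2,17/2) outside
  → clear
Obstacle 2 [(14,5) (18,3) (23,2) (22,17) (14,20)]:
  edge (14,5)–(18,3): clear
  edge (18,3)–(23,2): clear
  edge (23,2)–(22,17): crosses AB
  edge (22,17)–(14,20): clear
  edge (14,20)–(14,5): crosses AB
  → BLOCKED

BLOCKED by obstacle 2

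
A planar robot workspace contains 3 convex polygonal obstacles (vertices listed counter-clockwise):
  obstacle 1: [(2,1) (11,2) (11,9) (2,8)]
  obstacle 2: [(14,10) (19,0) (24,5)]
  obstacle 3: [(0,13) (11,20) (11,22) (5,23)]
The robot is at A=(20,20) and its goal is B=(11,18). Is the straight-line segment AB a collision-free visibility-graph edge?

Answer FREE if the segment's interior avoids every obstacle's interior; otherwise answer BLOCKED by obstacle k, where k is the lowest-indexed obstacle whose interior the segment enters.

Obstacle 1 [(2,1) (11,2) (11,9) (2,8)]:
  edge (2,1)–(11,2): clear
  edge (11,2)–(11,9): clear
  edge (11,9)–(2,8): clear
  edge (2,8)–(2,1): clear
  midpoint (31/2,19) outside
  → clear
Obstacle 2 [(14,10) (19,0) (24,5)]:
  edge (14,10)–(19,0): clear
  edge (19,0)–(24,5): clear
  edge (24,5)–(14,10): clear
  midpoint (31/2,19) outside
  → clear
Obstacle 3 [(0,13) (11,20) (11,22) (5,23)]:
  edge (0,13)–(11,20): clear
  edge (11,20)–(11,22): clear
  edge (11,22)–(5,23): clear
  edge (5,23)–(0,13): clear
  midpoint (31/2,19) outside
  → clear

FREE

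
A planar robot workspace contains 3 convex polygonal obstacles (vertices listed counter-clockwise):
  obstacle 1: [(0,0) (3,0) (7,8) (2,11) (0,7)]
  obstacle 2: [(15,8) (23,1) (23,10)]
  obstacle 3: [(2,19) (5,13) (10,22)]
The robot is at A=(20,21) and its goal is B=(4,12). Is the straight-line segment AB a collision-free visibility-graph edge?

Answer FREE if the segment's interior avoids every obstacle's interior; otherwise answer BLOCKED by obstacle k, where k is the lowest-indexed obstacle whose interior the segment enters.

FREE

Obstacle 1 [(0,0) (3,0) (7,8) (2,11) (0,7)]:
  edge (0,0)–(3,0): clear
  edge (3,0)–(7,8): clear
  edge (7,8)–(2,11): clear
  edge (2,11)–(0,7): clear
  edge (0,7)–(0,0): clear
  midpoint (12,33/2) outside
  → clear
Obstacle 2 [(15,8) (23,1) (23,10)]:
  edge (15,8)–(23,1): clear
  edge (23,1)–(23,10): clear
  edge (23,10)–(15,8): clear
  midpoint (12,33/2) outside
  → clear
Obstacle 3 [(2,19) (5,13) (10,22)]:
  edge (2,19)–(5,13): clear
  edge (5,13)–(10,22): clear
  edge (10,22)–(2,19): clear
  midpoint (12,33/2) outside
  → clear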